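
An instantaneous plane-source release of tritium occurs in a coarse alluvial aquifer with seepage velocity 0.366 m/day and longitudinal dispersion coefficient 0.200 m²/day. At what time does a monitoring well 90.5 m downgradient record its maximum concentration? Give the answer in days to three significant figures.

246 days

For the 1D instantaneous-source solution, setting ∂C/∂t = 0 at fixed x gives v²t² + 2Dt − x² = 0, so t = (√(D² + v²x²) − D)/v².
√(D² + v²x²) = √(0.200² + 0.366² × 90.5²) = 33.12; v² = 0.133956.
t = (33.12 − 0.200)/0.133956 = 246 days (vs. the pure-advection estimate x/v = 247 d).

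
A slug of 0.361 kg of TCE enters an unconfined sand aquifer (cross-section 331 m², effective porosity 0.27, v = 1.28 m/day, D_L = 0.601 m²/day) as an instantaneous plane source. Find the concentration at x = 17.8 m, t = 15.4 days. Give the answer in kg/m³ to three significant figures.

0.000339 kg/m³

For an instantaneous plane source, C(x,t) = M/(n_e·A·√(4πDt)) · exp(−(x−vt)²/(4Dt)), with n_e·A the pore (flow) area.
Plume center vt = 1.28 × 15.4 = 19.712 m, so the well at 17.8 m is 1.912 m upgradient of the peak.
√(4πDt) = 10.78 m, giving peak height M/(n_e·A·√(4πDt)) = 0.361/(0.27 × 331 × 10.78) = 0.0003747 kg/m³.
(x−vt)²/(4Dt) = (-1.912)²/(4 × 0.601 × 15.4) = 0.09875; exp(−0.09875) = 0.9060.
C = 0.0003747 × 0.9060 = 0.000339 kg/m³.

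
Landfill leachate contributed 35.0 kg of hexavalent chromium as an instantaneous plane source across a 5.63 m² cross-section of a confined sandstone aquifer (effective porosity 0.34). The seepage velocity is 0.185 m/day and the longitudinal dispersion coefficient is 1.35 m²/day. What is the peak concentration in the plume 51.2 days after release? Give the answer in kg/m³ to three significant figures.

0.620 kg/m³

The peak of an instantaneous 1D plume sits at x = vt; there the Gaussian factor is 1 and C_max = M/(n_e·A·√(4πDt)), where n_e·A is the pore area the mass is dissolved in.
√(4πDt) = √(4π × 1.35 × 51.2) = 29.47 m, so C_max = 35.0/(0.34 × 5.63 × 29.47) = 0.620 kg/m³.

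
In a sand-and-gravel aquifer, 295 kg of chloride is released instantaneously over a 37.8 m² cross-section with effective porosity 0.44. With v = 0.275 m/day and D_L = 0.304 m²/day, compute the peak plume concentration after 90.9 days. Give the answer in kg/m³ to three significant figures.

0.952 kg/m³

The peak of an instantaneous 1D plume sits at x = vt; there the Gaussian factor is 1 and C_max = M/(n_e·A·√(4πDt)), where n_e·A is the pore area the mass is dissolved in.
√(4πDt) = √(4π × 0.304 × 90.9) = 18.63 m, so C_max = 295/(0.44 × 37.8 × 18.63) = 0.952 kg/m³.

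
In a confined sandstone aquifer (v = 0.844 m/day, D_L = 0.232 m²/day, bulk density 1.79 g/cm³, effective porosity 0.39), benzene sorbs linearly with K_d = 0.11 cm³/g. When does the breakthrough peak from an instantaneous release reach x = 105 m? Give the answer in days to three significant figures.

Retardation factor R = 1 + ρ_b·K_d/n = 1 + 1.79 × 0.11/0.39 = 1.505.
Sorption retards both mechanisms: v_R = v/R = 0.5608 m/day, D_R = D/R = 0.1542 m²/day.
Peak time from v_R²t² + 2D_R t − x² = 0: t = (√(D_R² + v_R²x²) − D_R)/v_R².
√(D_R² + v_R²x²) = √(0.1542² + 0.5608² × 105²) = 58.88; v_R² = 0.3145.
t = (58.88 − 0.1542)/0.3145 = 187 days.

187 days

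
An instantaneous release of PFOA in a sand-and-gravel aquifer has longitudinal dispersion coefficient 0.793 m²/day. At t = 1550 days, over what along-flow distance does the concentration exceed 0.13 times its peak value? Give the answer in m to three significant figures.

200 m

The plume is Gaussian with σ = √(2Dt) = √(2 × 0.793 × 1550) = 49.58 m.
C/C_peak = exp(−Δx²/(2σ²)) = 0.13 ⇒ Δx = σ·√(−2 ln 0.13) = 49.58 × 2.020 = 100.2 m.
Width = 2Δx = 200 m.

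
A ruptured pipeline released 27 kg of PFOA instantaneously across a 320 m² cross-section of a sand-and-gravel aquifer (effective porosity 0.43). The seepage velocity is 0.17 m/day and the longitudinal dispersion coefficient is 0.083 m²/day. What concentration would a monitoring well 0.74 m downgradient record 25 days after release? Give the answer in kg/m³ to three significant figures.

For an instantaneous plane source, C(x,t) = M/(n_e·A·√(4πDt)) · exp(−(x−vt)²/(4Dt)), with n_e·A the pore (flow) area.
Plume center vt = 0.17 × 25 = 4.25 m, so the well at 0.74 m is 3.51 m upgradient of the peak.
√(4πDt) = 5.106 m, giving peak height M/(n_e·A·√(4πDt)) = 27/(0.43 × 320 × 5.106) = 0.03843 kg/m³.
(x−vt)²/(4Dt) = (-3.51)²/(4 × 0.083 × 25) = 1.484; exp(−1.484) = 0.2267.
C = 0.03843 × 0.2267 = 0.00871 kg/m³.

0.00871 kg/m³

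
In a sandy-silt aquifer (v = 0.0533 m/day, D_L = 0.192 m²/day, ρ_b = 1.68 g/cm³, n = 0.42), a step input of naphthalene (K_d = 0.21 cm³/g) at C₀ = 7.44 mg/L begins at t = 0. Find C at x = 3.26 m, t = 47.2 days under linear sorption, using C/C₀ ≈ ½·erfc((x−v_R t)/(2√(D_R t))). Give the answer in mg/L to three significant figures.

2.03 mg/L

Retardation factor R = 1 + ρ_b·K_d/n = 1 + 1.68 × 0.21/0.42 = 1.840.
Sorption retards both mechanisms: v_R = v/R = 0.02897 m/day, D_R = D/R = 0.1043 m²/day.
v_R·t = 0.02897 × 47.2 = 1.367384 m; 2√(D_R t) = 4.438 m; argument = (3.26 − 1.367384)/4.438 = 0.4265.
C = C₀ × ½·erfc(0.4265) = 7.44 × 0.2732 = 2.03 mg/L.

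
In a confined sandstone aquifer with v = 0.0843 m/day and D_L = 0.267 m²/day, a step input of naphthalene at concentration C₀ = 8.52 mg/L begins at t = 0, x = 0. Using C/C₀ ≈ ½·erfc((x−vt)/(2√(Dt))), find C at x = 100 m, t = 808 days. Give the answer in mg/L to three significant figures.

For a continuous step input, C/C₀ ≈ ½·erfc((x−vt)/(2√(Dt))).
vt = 0.0843 × 808 = 68.1144 m and 2√(Dt) = 2√(0.267 × 808) = 29.38 m.
Argument (x−vt)/(2√(Dt)) = (100 − 68.1144)/29.38 = 1.085; ½·erfc(1.085) = 0.06246.
C = 8.52 × 0.06246 = 0.532 mg/L.

0.532 mg/L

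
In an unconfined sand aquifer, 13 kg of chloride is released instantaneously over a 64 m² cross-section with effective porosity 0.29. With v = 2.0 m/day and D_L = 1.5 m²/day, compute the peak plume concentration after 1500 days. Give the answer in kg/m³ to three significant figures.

The peak of an instantaneous 1D plume sits at x = vt; there the Gaussian factor is 1 and C_max = M/(n_e·A·√(4πDt)), where n_e·A is the pore area the mass is dissolved in.
√(4πDt) = √(4π × 1.5 × 1500) = 168.1 m, so C_max = 13/(0.29 × 64 × 168.1) = 0.00417 kg/m³.

0.00417 kg/m³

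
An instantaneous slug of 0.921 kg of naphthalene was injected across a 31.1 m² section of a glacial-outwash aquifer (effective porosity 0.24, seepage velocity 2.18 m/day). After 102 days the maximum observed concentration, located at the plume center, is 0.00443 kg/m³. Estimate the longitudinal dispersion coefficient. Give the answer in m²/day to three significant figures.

At the plume center C_max = M/(n_e·A·√(4πDt)), so D = M²/(4πt·(n_e·A·C_max)²).
n_e·A·C_max = 0.24 × 31.1 × 0.00443 = 0.03307 kg/m.
D = 0.921²/(4π × 102 × 0.03307²) = 0.605 m²/day.

0.605 m²/day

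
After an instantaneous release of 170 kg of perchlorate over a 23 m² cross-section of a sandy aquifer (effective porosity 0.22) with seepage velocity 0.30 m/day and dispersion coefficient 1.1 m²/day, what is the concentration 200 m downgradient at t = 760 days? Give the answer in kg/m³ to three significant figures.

0.259 kg/m³

For an instantaneous plane source, C(x,t) = M/(n_e·A·√(4πDt)) · exp(−(x−vt)²/(4Dt)), with n_e·A the pore (flow) area.
Plume center vt = 0.30 × 760 = 228 m, so the well at 200 m is 28 m upgradient of the peak.
√(4πDt) = 102.5 m, giving peak height M/(n_e·A·√(4πDt)) = 170/(0.22 × 23 × 102.5) = 0.3278 kg/m³.
(x−vt)²/(4Dt) = (-28)²/(4 × 1.1 × 760) = 0.2344; exp(−0.2344) = 0.7910.
C = 0.3278 × 0.7910 = 0.259 kg/m³.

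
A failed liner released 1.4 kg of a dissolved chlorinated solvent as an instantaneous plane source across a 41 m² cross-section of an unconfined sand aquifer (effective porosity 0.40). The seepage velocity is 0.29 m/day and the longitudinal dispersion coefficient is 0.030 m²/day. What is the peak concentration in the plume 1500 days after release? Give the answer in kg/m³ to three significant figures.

The peak of an instantaneous 1D plume sits at x = vt; there the Gaussian factor is 1 and C_max = M/(n_e·A·√(4πDt)), where n_e·A is the pore area the mass is dissolved in.
√(4πDt) = √(4π × 0.030 × 1500) = 23.78 m, so C_max = 1.4/(0.40 × 41 × 23.78) = 0.00359 kg/m³.

0.00359 kg/m³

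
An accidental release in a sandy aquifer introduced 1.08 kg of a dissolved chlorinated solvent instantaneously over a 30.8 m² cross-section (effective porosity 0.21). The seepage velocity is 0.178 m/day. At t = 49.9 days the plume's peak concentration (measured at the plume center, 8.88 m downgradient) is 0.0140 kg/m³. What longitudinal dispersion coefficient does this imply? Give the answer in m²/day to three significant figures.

0.227 m²/day

At the plume center C_max = M/(n_e·A·√(4πDt)), so D = M²/(4πt·(n_e·A·C_max)²).
n_e·A·C_max = 0.21 × 30.8 × 0.0140 = 0.09055 kg/m.
D = 1.08²/(4π × 49.9 × 0.09055²) = 0.227 m²/day.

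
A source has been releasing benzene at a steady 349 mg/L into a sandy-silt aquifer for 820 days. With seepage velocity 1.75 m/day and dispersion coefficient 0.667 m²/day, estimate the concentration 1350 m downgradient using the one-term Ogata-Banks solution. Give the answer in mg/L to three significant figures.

347 mg/L

For a continuous step input, C/C₀ ≈ ½·erfc((x−vt)/(2√(Dt))).
vt = 1.75 × 820 = 1435 m and 2√(Dt) = 2√(0.667 × 820) = 46.77 m.
Argument (x−vt)/(2√(Dt)) = (1350 − 1435)/46.77 = -1.817; ½·erfc(-1.817) = 0.9949.
C = 349 × 0.9949 = 347 mg/L.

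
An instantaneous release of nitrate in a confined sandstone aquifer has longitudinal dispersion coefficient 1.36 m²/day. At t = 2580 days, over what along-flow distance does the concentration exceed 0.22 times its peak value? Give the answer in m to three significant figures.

292 m

The plume is Gaussian with σ = √(2Dt) = √(2 × 1.36 × 2580) = 83.77 m.
C/C_peak = exp(−Δx²/(2σ²)) = 0.22 ⇒ Δx = σ·√(−2 ln 0.22) = 83.77 × 1.740 = 145.8 m.
Width = 2Δx = 292 m.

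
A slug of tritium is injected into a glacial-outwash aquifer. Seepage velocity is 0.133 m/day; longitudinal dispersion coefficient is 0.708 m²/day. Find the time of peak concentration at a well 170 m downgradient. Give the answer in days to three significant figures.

For the 1D instantaneous-source solution, setting ∂C/∂t = 0 at fixed x gives v²t² + 2Dt − x² = 0, so t = (√(D² + v²x²) − D)/v².
√(D² + v²x²) = √(0.708² + 0.133² × 170²) = 22.62; v² = 0.017689.
t = (22.62 − 0.708)/0.017689 = 1240 days (vs. the pure-advection estimate x/v = 1280 d).

1240 days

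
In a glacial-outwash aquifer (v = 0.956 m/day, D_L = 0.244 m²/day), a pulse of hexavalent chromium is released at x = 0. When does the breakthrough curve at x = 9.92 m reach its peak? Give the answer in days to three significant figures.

For the 1D instantaneous-source solution, setting ∂C/∂t = 0 at fixed x gives v²t² + 2Dt − x² = 0, so t = (√(D² + v²x²) − D)/v².
√(D² + v²x²) = √(0.244² + 0.956² × 9.92²) = 9.487; v² = 0.913936.
t = (9.487 − 0.244)/0.913936 = 10.1 days (vs. the pure-advection estimate x/v = 10.4 d).

10.1 days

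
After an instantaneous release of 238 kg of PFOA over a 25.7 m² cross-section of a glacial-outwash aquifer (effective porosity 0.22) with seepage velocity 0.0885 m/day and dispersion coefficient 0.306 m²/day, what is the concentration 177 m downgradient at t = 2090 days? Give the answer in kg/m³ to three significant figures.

0.458 kg/m³

For an instantaneous plane source, C(x,t) = M/(n_e·A·√(4πDt)) · exp(−(x−vt)²/(4Dt)), with n_e·A the pore (flow) area.
Plume center vt = 0.0885 × 2090 = 184.965 m, so the well at 177 m is 7.965 m upgradient of the peak.
√(4πDt) = 89.65 m, giving peak height M/(n_e·A·√(4πDt)) = 238/(0.22 × 25.7 × 89.65) = 0.4695 kg/m³.
(x−vt)²/(4Dt) = (-7.965)²/(4 × 0.306 × 2090) = 0.02480; exp(−0.02480) = 0.9755.
C = 0.4695 × 0.9755 = 0.458 kg/m³.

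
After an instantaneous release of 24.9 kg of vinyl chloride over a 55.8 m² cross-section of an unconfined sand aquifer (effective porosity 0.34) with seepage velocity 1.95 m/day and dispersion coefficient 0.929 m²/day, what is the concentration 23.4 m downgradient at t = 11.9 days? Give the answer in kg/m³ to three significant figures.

For an instantaneous plane source, C(x,t) = M/(n_e·A·√(4πDt)) · exp(−(x−vt)²/(4Dt)), with n_e·A the pore (flow) area.
Plume center vt = 1.95 × 11.9 = 23.205 m, so the well at 23.4 m is 0.195 m downgradient of the peak.
√(4πDt) = 11.79 m, giving peak height M/(n_e·A·√(4πDt)) = 24.9/(0.34 × 55.8 × 11.79) = 0.1113 kg/m³.
(x−vt)²/(4Dt) = (0.195)²/(4 × 0.929 × 11.9) = 0.0008599; exp(−0.0008599) = 0.9991.
C = 0.1113 × 0.9991 = 0.111 kg/m³.

0.111 kg/m³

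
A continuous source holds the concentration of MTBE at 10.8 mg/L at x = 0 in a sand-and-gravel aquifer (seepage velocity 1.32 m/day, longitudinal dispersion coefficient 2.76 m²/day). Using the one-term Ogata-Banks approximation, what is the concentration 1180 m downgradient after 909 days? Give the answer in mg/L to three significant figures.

6.59 mg/L

For a continuous step input, C/C₀ ≈ ½·erfc((x−vt)/(2√(Dt))).
vt = 1.32 × 909 = 1199.88 m and 2√(Dt) = 2√(2.76 × 909) = 100.2 m.
Argument (x−vt)/(2√(Dt)) = (1180 − 1199.88)/100.2 = -0.1984; ½·erfc(-0.1984) = 0.6105.
C = 10.8 × 0.6105 = 6.59 mg/L.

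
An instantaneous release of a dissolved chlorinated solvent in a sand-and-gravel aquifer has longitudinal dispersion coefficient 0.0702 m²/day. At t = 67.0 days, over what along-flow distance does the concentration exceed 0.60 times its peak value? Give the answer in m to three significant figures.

6.20 m

The plume is Gaussian with σ = √(2Dt) = √(2 × 0.0702 × 67.0) = 3.067 m.
C/C_peak = exp(−Δx²/(2σ²)) = 0.60 ⇒ Δx = σ·√(−2 ln 0.60) = 3.067 × 1.011 = 3.101 m.
Width = 2Δx = 6.20 m.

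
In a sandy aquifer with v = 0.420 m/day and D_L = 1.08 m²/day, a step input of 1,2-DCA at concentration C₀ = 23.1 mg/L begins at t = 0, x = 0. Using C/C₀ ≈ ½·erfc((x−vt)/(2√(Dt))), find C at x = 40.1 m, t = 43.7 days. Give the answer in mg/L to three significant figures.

0.291 mg/L

For a continuous step input, C/C₀ ≈ ½·erfc((x−vt)/(2√(Dt))).
vt = 0.420 × 43.7 = 18.354 m and 2√(Dt) = 2√(1.08 × 43.7) = 13.74 m.
Argument (x−vt)/(2√(Dt)) = (40.1 − 18.354)/13.74 = 1.583; ½·erfc(1.583) = 0.01259.
C = 23.1 × 0.01259 = 0.291 mg/L.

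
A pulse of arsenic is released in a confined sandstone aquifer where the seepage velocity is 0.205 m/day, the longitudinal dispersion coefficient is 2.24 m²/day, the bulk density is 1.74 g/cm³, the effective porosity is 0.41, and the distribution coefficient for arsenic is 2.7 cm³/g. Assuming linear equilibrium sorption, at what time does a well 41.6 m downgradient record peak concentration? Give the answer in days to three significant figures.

1950 days

Retardation factor R = 1 + ρ_b·K_d/n = 1 + 1.74 × 2.7/0.41 = 12.46.
Sorption retards both mechanisms: v_R = v/R = 0.01645 m/day, D_R = D/R = 0.1798 m²/day.
Peak time from v_R²t² + 2D_R t − x² = 0: t = (√(D_R² + v_R²x²) − D_R)/v_R².
√(D_R² + v_R²x²) = √(0.1798² + 0.01645² × 41.6²) = 0.7075; v_R² = 0.0002706.
t = (0.7075 − 0.1798)/0.0002706 = 1950 days.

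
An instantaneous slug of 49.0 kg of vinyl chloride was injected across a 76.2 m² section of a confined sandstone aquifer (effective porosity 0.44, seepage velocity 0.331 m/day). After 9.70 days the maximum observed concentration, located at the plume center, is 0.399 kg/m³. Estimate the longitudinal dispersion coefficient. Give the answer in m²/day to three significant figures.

0.110 m²/day

At the plume center C_max = M/(n_e·A·√(4πDt)), so D = M²/(4πt·(n_e·A·C_max)²).
n_e·A·C_max = 0.44 × 76.2 × 0.399 = 13.38 kg/m.
D = 49.0²/(4π × 9.70 × 13.38²) = 0.110 m²/day.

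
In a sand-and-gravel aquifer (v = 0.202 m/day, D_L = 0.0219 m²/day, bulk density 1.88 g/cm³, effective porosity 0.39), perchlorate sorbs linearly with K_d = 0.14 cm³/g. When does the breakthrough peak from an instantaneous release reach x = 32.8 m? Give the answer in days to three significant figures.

271 days

Retardation factor R = 1 + ρ_b·K_d/n = 1 + 1.88 × 0.14/0.39 = 1.675.
Sorption retards both mechanisms: v_R = v/R = 0.1206 m/day, D_R = D/R = 0.01307 m²/day.
Peak time from v_R²t² + 2D_R t − x² = 0: t = (√(D_R² + v_R²x²) − D_R)/v_R².
√(D_R² + v_R²x²) = √(0.01307² + 0.1206² × 32.8²) = 3.956; v_R² = 0.01454.
t = (3.956 − 0.01307)/0.01454 = 271 days.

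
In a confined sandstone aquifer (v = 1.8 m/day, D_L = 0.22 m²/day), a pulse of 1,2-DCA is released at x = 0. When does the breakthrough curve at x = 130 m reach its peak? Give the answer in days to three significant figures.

For the 1D instantaneous-source solution, setting ∂C/∂t = 0 at fixed x gives v²t² + 2Dt − x² = 0, so t = (√(D² + v²x²) − D)/v².
√(D² + v²x²) = √(0.22² + 1.8² × 130²) = 234.0; v² = 3.24.
t = (234.0 − 0.22)/3.24 = 72.2 days (vs. the pure-advection estimate x/v = 72.2 d).

72.2 days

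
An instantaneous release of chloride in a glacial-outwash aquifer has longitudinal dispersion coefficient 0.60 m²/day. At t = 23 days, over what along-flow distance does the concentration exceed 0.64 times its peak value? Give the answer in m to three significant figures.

9.93 m

The plume is Gaussian with σ = √(2Dt) = √(2 × 0.60 × 23) = 5.254 m.
C/C_peak = exp(−Δx²/(2σ²)) = 0.64 ⇒ Δx = σ·√(−2 ln 0.64) = 5.254 × 0.9448 = 4.964 m.
Width = 2Δx = 9.93 m.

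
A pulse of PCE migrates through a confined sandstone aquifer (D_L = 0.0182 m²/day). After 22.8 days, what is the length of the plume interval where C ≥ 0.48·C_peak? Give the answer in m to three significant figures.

2.21 m

The plume is Gaussian with σ = √(2Dt) = √(2 × 0.0182 × 22.8) = 0.9110 m.
C/C_peak = exp(−Δx²/(2σ²)) = 0.48 ⇒ Δx = σ·√(−2 ln 0.48) = 0.9110 × 1.212 = 1.104 m.
Width = 2Δx = 2.21 m.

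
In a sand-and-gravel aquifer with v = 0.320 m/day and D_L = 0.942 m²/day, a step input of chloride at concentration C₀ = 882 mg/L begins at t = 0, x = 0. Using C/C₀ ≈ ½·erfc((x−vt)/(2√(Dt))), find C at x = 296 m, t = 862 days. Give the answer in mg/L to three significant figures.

For a continuous step input, C/C₀ ≈ ½·erfc((x−vt)/(2√(Dt))).
vt = 0.320 × 862 = 275.84 m and 2√(Dt) = 2√(0.942 × 862) = 56.99 m.
Argument (x−vt)/(2√(Dt)) = (296 − 275.84)/56.99 = 0.3537; ½·erfc(0.3537) = 0.3085.
C = 882 × 0.3085 = 272 mg/L.

272 mg/L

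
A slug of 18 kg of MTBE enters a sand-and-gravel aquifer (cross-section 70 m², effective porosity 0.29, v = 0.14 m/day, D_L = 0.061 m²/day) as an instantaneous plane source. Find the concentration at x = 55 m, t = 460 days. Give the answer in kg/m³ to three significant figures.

0.0215 kg/m³

For an instantaneous plane source, C(x,t) = M/(n_e·A·√(4πDt)) · exp(−(x−vt)²/(4Dt)), with n_e·A the pore (flow) area.
Plume center vt = 0.14 × 460 = 64.4 m, so the well at 55 m is 9.4 m upgradient of the peak.
√(4πDt) = 18.78 m, giving peak height M/(n_e·A·√(4πDt)) = 18/(0.29 × 70 × 18.78) = 0.04722 kg/m³.
(x−vt)²/(4Dt) = (-9.4)²/(4 × 0.061 × 460) = 0.7872; exp(−0.7872) = 0.4551.
C = 0.04722 × 0.4551 = 0.0215 kg/m³.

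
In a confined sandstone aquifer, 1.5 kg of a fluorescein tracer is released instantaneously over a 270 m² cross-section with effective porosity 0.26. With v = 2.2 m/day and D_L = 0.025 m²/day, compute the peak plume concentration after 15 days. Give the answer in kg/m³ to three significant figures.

0.00984 kg/m³

The peak of an instantaneous 1D plume sits at x = vt; there the Gaussian factor is 1 and C_max = M/(n_e·A·√(4πDt)), where n_e·A is the pore area the mass is dissolved in.
√(4πDt) = √(4π × 0.025 × 15) = 2.171 m, so C_max = 1.5/(0.26 × 270 × 2.171) = 0.00984 kg/m³.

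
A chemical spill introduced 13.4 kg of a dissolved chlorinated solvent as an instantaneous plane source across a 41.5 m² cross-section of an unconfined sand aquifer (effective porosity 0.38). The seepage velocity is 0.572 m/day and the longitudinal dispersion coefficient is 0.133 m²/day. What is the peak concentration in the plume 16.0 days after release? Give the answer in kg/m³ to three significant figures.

The peak of an instantaneous 1D plume sits at x = vt; there the Gaussian factor is 1 and C_max = M/(n_e·A·√(4πDt)), where n_e·A is the pore area the mass is dissolved in.
√(4πDt) = √(4π × 0.133 × 16.0) = 5.171 m, so C_max = 13.4/(0.38 × 41.5 × 5.171) = 0.164 kg/m³.

0.164 kg/m³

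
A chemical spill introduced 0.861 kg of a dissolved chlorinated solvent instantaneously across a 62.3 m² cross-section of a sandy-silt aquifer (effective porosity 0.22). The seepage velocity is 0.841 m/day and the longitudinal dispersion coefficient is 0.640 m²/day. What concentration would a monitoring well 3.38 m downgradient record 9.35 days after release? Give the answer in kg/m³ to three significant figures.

For an instantaneous plane source, C(x,t) = M/(n_e·A·√(4πDt)) · exp(−(x−vt)²/(4Dt)), with n_e·A the pore (flow) area.
Plume center vt = 0.841 × 9.35 = 7.86335 m, so the well at 3.38 m is 4.48335 m upgradient of the peak.
√(4πDt) = 8.672 m, giving peak height M/(n_e·A·√(4πDt)) = 0.861/(0.22 × 62.3 × 8.672) = 0.007244 kg/m³.
(x−vt)²/(4Dt) = (-4.48335)²/(4 × 0.640 × 9.35) = 0.8398; exp(−0.8398) = 0.4318.
C = 0.007244 × 0.4318 = 0.00313 kg/m³.

0.00313 kg/m³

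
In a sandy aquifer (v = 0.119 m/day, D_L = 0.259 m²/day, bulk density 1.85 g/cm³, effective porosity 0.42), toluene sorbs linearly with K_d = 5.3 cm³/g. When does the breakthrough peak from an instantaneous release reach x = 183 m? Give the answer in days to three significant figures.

37000 days

Retardation factor R = 1 + ρ_b·K_d/n = 1 + 1.85 × 5.3/0.42 = 24.35.
Sorption retards both mechanisms: v_R = v/R = 0.004887 m/day, D_R = D/R = 0.01064 m²/day.
Peak time from v_R²t² + 2D_R t − x² = 0: t = (√(D_R² + v_R²x²) − D_R)/v_R².
√(D_R² + v_R²x²) = √(0.01064² + 0.004887² × 183²) = 0.8944; v_R² = 2.388e-05.
t = (0.8944 − 0.01064)/2.388e-05 = 37000 days.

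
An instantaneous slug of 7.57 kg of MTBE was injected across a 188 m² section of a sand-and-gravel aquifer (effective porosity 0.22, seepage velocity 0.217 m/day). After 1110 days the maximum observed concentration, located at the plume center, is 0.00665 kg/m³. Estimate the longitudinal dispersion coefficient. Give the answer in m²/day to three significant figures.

At the plume center C_max = M/(n_e·A·√(4πDt)), so D = M²/(4πt·(n_e·A·C_max)²).
n_e·A·C_max = 0.22 × 188 × 0.00665 = 0.2750 kg/m.
D = 7.57²/(4π × 1110 × 0.2750²) = 0.0543 m²/day.

0.0543 m²/day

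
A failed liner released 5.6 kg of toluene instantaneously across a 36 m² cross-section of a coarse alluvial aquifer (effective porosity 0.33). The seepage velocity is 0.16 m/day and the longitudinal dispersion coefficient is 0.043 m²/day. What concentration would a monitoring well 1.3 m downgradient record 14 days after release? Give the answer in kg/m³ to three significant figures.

0.119 kg/m³

For an instantaneous plane source, C(x,t) = M/(n_e·A·√(4πDt)) · exp(−(x−vt)²/(4Dt)), with n_e·A the pore (flow) area.
Plume center vt = 0.16 × 14 = 2.24 m, so the well at 1.3 m is 0.94 m upgradient of the peak.
√(4πDt) = 2.750 m, giving peak height M/(n_e·A·√(4πDt)) = 5.6/(0.33 × 36 × 2.750) = 0.1714 kg/m³.
(x−vt)²/(4Dt) = (-0.94)²/(4 × 0.043 × 14) = 0.3669; exp(−0.3669) = 0.6929.
C = 0.1714 × 0.6929 = 0.119 kg/m³.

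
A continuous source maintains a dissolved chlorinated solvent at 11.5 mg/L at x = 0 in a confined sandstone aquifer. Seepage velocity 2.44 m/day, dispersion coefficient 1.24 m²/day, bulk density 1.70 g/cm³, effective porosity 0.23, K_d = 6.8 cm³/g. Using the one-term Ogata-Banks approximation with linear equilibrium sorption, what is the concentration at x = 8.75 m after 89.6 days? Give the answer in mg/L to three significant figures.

0.180 mg/L

Retardation factor R = 1 + ρ_b·K_d/n = 1 + 1.70 × 6.8/0.23 = 51.26.
Sorption retards both mechanisms: v_R = v/R = 0.04760 m/day, D_R = D/R = 0.02419 m²/day.
v_R·t = 0.04760 × 89.6 = 4.26496 m; 2√(D_R t) = 2.944 m; argument = (8.75 − 4.26496)/2.944 = 1.523.
C = C₀ × ½·erfc(1.523) = 11.5 × 0.01563 = 0.180 mg/L.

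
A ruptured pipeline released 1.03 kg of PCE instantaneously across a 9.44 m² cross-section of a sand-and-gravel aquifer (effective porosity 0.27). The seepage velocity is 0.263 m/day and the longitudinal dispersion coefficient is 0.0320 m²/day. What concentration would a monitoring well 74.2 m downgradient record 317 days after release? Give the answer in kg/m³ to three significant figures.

For an instantaneous plane source, C(x,t) = M/(n_e·A·√(4πDt)) · exp(−(x−vt)²/(4Dt)), with n_e·A the pore (flow) area.
Plume center vt = 0.263 × 317 = 83.371 m, so the well at 74.2 m is 9.171 m upgradient of the peak.
√(4πDt) = 11.29 m, giving peak height M/(n_e·A·√(4πDt)) = 1.03/(0.27 × 9.44 × 11.29) = 0.03579 kg/m³.
(x−vt)²/(4Dt) = (-9.171)²/(4 × 0.0320 × 317) = 2.073; exp(−2.073) = 0.1258.
C = 0.03579 × 0.1258 = 0.00450 kg/m³.

0.00450 kg/m³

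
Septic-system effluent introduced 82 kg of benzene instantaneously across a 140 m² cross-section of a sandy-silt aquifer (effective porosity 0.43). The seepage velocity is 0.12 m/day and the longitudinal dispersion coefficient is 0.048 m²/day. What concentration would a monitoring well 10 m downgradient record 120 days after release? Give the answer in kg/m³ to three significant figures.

For an instantaneous plane source, C(x,t) = M/(n_e·A·√(4πDt)) · exp(−(x−vt)²/(4Dt)), with n_e·A the pore (flow) area.
Plume center vt = 0.12 × 120 = 14.4 m, so the well at 10 m is 4.4 m upgradient of the peak.
√(4πDt) = 8.508 m, giving peak height M/(n_e·A·√(4πDt)) = 82/(0.43 × 140 × 8.508) = 0.1601 kg/m³.
(x−vt)²/(4Dt) = (-4.4)²/(4 × 0.048 × 120) = 0.8403; exp(−0.8403) = 0.4316.
C = 0.1601 × 0.4316 = 0.0691 kg/m³.

0.0691 kg/m³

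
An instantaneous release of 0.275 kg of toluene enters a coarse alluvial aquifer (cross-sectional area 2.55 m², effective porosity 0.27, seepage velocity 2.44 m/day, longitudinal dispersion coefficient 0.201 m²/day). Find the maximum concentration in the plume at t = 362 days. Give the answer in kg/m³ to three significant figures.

The peak of an instantaneous 1D plume sits at x = vt; there the Gaussian factor is 1 and C_max = M/(n_e·A·√(4πDt)), where n_e·A is the pore area the mass is dissolved in.
√(4πDt) = √(4π × 0.201 × 362) = 30.24 m, so C_max = 0.275/(0.27 × 2.55 × 30.24) = 0.0132 kg/m³.

0.0132 kg/m³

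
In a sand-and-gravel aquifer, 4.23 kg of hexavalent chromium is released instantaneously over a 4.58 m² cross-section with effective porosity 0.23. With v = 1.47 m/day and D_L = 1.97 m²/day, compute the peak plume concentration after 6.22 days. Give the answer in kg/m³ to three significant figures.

The peak of an instantaneous 1D plume sits at x = vt; there the Gaussian factor is 1 and C_max = M/(n_e·A·√(4πDt)), where n_e·A is the pore area the mass is dissolved in.
√(4πDt) = √(4π × 1.97 × 6.22) = 12.41 m, so C_max = 4.23/(0.23 × 4.58 × 12.41) = 0.324 kg/m³.

0.324 kg/m³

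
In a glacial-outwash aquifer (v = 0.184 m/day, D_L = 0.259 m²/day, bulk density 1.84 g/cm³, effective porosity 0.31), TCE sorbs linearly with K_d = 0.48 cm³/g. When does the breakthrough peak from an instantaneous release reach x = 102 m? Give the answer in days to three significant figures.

Retardation factor R = 1 + ρ_b·K_d/n = 1 + 1.84 × 0.48/0.31 = 3.849.
Sorption retards both mechanisms: v_R = v/R = 0.04780 m/day, D_R = D/R = 0.06729 m²/day.
Peak time from v_R²t² + 2D_R t − x² = 0: t = (√(D_R² + v_R²x²) − D_R)/v_R².
√(D_R² + v_R²x²) = √(0.06729² + 0.04780² × 102²) = 4.876; v_R² = 0.002285.
t = (4.876 − 0.06729)/0.002285 = 2100 days.

2100 days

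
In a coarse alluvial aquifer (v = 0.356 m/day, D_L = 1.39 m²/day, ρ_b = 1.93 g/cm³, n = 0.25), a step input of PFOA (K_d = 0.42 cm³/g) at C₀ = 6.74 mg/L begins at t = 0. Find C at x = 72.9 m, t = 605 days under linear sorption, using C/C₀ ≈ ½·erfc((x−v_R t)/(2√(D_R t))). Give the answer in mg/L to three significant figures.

Retardation factor R = 1 + ρ_b·K_d/n = 1 + 1.93 × 0.42/0.25 = 4.242.
Sorption retards both mechanisms: v_R = v/R = 0.08392 m/day, D_R = D/R = 0.3277 m²/day.
v_R·t = 0.08392 × 605 = 50.7716 m; 2√(D_R t) = 28.16 m; argument = (72.9 − 50.7716)/28.16 = 0.7858.
C = C₀ × ½·erfc(0.7858) = 6.74 × 0.1332 = 0.898 mg/L.

0.898 mg/L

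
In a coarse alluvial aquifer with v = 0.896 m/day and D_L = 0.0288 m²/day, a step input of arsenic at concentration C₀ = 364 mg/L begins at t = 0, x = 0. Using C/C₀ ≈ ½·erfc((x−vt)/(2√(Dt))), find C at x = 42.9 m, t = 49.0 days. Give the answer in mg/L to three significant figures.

264 mg/L

For a continuous step input, C/C₀ ≈ ½·erfc((x−vt)/(2√(Dt))).
vt = 0.896 × 49.0 = 43.904 m and 2√(Dt) = 2√(0.0288 × 49.0) = 2.376 m.
Argument (x−vt)/(2√(Dt)) = (42.9 − 43.904)/2.376 = -0.4226; ½·erfc(-0.4226) = 0.7250.
C = 364 × 0.7250 = 264 mg/L.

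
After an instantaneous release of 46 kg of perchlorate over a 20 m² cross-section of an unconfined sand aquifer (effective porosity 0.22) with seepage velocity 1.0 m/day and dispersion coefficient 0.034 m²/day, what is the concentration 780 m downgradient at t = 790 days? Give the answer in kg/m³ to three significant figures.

For an instantaneous plane source, C(x,t) = M/(n_e·A·√(4πDt)) · exp(−(x−vt)²/(4Dt)), with n_e·A the pore (flow) area.
Plume center vt = 1.0 × 790 = 790 m, so the well at 780 m is 10 m upgradient of the peak.
√(4πDt) = 18.37 m, giving peak height M/(n_e·A·√(4πDt)) = 46/(0.22 × 20 × 18.37) = 0.5691 kg/m³.
(x−vt)²/(4Dt) = (-10)²/(4 × 0.034 × 790) = 0.9308; exp(−0.9308) = 0.3942.
C = 0.5691 × 0.3942 = 0.224 kg/m³.

0.224 kg/m³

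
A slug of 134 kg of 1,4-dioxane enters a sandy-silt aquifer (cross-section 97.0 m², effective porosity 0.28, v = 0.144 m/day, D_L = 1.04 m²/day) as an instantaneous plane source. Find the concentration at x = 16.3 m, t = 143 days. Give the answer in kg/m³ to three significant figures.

0.111 kg/m³

For an instantaneous plane source, C(x,t) = M/(n_e·A·√(4πDt)) · exp(−(x−vt)²/(4Dt)), with n_e·A the pore (flow) area.
Plume center vt = 0.144 × 143 = 20.592 m, so the well at 16.3 m is 4.292 m upgradient of the peak.
√(4πDt) = 43.23 m, giving peak height M/(n_e·A·√(4πDt)) = 134/(0.28 × 97.0 × 43.23) = 0.1141 kg/m³.
(x−vt)²/(4Dt) = (-4.292)²/(4 × 1.04 × 143) = 0.03097; exp(−0.03097) = 0.9695.
C = 0.1141 × 0.9695 = 0.111 kg/m³.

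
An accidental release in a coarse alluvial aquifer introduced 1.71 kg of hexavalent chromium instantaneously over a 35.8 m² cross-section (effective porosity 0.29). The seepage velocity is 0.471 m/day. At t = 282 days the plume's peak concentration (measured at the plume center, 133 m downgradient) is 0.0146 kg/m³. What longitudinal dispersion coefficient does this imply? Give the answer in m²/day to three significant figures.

0.0359 m²/day

At the plume center C_max = M/(n_e·A·√(4πDt)), so D = M²/(4πt·(n_e·A·C_max)²).
n_e·A·C_max = 0.29 × 35.8 × 0.0146 = 0.1516 kg/m.
D = 1.71²/(4π × 282 × 0.1516²) = 0.0359 m²/day.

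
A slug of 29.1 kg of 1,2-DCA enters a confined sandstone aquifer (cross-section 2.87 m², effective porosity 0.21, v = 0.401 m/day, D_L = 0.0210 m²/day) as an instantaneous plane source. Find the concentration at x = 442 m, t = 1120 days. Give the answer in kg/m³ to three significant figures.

1.64 kg/m³

For an instantaneous plane source, C(x,t) = M/(n_e·A·√(4πDt)) · exp(−(x−vt)²/(4Dt)), with n_e·A the pore (flow) area.
Plume center vt = 0.401 × 1120 = 449.12 m, so the well at 442 m is 7.12 m upgradient of the peak.
√(4πDt) = 17.19 m, giving peak height M/(n_e·A·√(4πDt)) = 29.1/(0.21 × 2.87 × 17.19) = 2.809 kg/m³.
(x−vt)²/(4Dt) = (-7.12)²/(4 × 0.0210 × 1120) = 0.5388; exp(−0.5388) = 0.5834.
C = 2.809 × 0.5834 = 1.64 kg/m³.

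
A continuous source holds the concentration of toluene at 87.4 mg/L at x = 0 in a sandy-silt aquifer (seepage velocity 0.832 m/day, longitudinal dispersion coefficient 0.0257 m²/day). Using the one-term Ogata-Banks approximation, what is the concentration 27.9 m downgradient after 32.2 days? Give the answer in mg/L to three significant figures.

17.0 mg/L

For a continuous step input, C/C₀ ≈ ½·erfc((x−vt)/(2√(Dt))).
vt = 0.832 × 32.2 = 26.7904 m and 2√(Dt) = 2√(0.0257 × 32.2) = 1.819 m.
Argument (x−vt)/(2√(Dt)) = (27.9 − 26.7904)/1.819 = 0.6100; ½·erfc(0.6100) = 0.1942.
C = 87.4 × 0.1942 = 17.0 mg/L.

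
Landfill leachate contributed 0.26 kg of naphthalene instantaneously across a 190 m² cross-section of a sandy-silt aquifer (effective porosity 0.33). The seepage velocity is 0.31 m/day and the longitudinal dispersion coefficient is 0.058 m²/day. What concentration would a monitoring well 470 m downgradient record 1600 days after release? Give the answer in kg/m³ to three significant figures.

For an instantaneous plane source, C(x,t) = M/(n_e·A·√(4πDt)) · exp(−(x−vt)²/(4Dt)), with n_e·A the pore (flow) area.
Plume center vt = 0.31 × 1600 = 496 m, so the well at 470 m is 26 m upgradient of the peak.
√(4πDt) = 34.15 m, giving peak height M/(n_e·A·√(4πDt)) = 0.26/(0.33 × 190 × 34.15) = 0.0001214 kg/m³.
(x−vt)²/(4Dt) = (-26)²/(4 × 0.058 × 1600) = 1.821; exp(−1.821) = 0.1619.
C = 0.0001214 × 0.1619 = 1.97e-05 kg/m³.

1.97e-05 kg/m³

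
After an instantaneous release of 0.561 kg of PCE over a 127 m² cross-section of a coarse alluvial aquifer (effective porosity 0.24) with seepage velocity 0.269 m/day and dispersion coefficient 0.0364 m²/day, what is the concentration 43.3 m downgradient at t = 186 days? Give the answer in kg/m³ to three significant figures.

For an instantaneous plane source, C(x,t) = M/(n_e·A·√(4πDt)) · exp(−(x−vt)²/(4Dt)), with n_e·A the pore (flow) area.
Plume center vt = 0.269 × 186 = 50.034 m, so the well at 43.3 m is 6.734 m upgradient of the peak.
√(4πDt) = 9.224 m, giving peak height M/(n_e·A·√(4πDt)) = 0.561/(0.24 × 127 × 9.224) = 0.001995 kg/m³.
(x−vt)²/(4Dt) = (-6.734)²/(4 × 0.0364 × 186) = 1.674; exp(−1.674) = 0.1875.
C = 0.001995 × 0.1875 = 0.000374 kg/m³.

0.000374 kg/m³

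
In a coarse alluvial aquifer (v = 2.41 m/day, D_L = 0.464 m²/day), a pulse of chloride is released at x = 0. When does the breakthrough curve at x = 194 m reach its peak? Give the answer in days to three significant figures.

80.4 days

For the 1D instantaneous-source solution, setting ∂C/∂t = 0 at fixed x gives v²t² + 2Dt − x² = 0, so t = (√(D² + v²x²) − D)/v².
√(D² + v²x²) = √(0.464² + 2.41² × 194²) = 467.5; v² = 5.8081.
t = (467.5 − 0.464)/5.8081 = 80.4 days (vs. the pure-advection estimate x/v = 80.5 d).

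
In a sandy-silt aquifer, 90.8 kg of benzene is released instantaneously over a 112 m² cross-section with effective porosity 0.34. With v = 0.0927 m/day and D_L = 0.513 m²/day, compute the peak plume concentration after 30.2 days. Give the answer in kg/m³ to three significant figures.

0.171 kg/m³

The peak of an instantaneous 1D plume sits at x = vt; there the Gaussian factor is 1 and C_max = M/(n_e·A·√(4πDt)), where n_e·A is the pore area the mass is dissolved in.
√(4πDt) = √(4π × 0.513 × 30.2) = 13.95 m, so C_max = 90.8/(0.34 × 112 × 13.95) = 0.171 kg/m³.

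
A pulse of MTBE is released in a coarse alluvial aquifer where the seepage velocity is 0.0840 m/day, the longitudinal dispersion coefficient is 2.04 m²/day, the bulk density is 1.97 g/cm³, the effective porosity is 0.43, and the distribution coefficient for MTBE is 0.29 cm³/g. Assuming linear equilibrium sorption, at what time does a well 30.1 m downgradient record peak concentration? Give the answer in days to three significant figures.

399 days

Retardation factor R = 1 + ρ_b·K_d/n = 1 + 1.97 × 0.29/0.43 = 2.329.
Sorption retards both mechanisms: v_R = v/R = 0.03607 m/day, D_R = D/R = 0.8759 m²/day.
Peak time from v_R²t² + 2D_R t − x² = 0: t = (√(D_R² + v_R²x²) − D_R)/v_R².
√(D_R² + v_R²x²) = √(0.8759² + 0.03607² × 30.1²) = 1.395; v_R² = 0.001301.
t = (1.395 − 0.8759)/0.001301 = 399 days.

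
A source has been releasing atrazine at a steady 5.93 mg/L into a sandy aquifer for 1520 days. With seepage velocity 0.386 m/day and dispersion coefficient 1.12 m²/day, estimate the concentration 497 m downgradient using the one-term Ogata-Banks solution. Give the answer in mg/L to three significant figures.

5.56 mg/L

For a continuous step input, C/C₀ ≈ ½·erfc((x−vt)/(2√(Dt))).
vt = 0.386 × 1520 = 586.72 m and 2√(Dt) = 2√(1.12 × 1520) = 82.52 m.
Argument (x−vt)/(2√(Dt)) = (497 − 586.72)/82.52 = -1.087; ½·erfc(-1.087) = 0.9379.
C = 5.93 × 0.9379 = 5.56 mg/L.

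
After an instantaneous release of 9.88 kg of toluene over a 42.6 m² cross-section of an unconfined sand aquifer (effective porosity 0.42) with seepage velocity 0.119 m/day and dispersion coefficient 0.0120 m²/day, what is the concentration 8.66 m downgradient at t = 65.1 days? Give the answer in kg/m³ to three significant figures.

For an instantaneous plane source, C(x,t) = M/(n_e·A·√(4πDt)) · exp(−(x−vt)²/(4Dt)), with n_e·A the pore (flow) area.
Plume center vt = 0.119 × 65.1 = 7.7469 m, so the well at 8.66 m is 0.9131 m downgradient of the peak.
√(4πDt) = 3.133 m, giving peak height M/(n_e·A·√(4πDt)) = 9.88/(0.42 × 42.6 × 3.133) = 0.1763 kg/m³.
(x−vt)²/(4Dt) = (0.9131)²/(4 × 0.0120 × 65.1) = 0.2668; exp(−0.2668) = 0.7658.
C = 0.1763 × 0.7658 = 0.135 kg/m³.

0.135 kg/m³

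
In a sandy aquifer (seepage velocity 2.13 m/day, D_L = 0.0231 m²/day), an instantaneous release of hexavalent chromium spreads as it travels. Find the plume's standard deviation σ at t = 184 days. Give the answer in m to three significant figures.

2.92 m

Dispersive spreading gives a Gaussian with σ² = 2Dt; advection only shifts the center.
σ = √(2 × 0.0231 × 184) = 2.92 m.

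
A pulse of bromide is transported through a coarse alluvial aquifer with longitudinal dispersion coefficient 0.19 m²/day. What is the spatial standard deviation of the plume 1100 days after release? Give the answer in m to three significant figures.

Dispersive spreading gives a Gaussian with σ² = 2Dt; advection only shifts the center.
σ = √(2 × 0.19 × 1100) = 20.4 m.

20.4 m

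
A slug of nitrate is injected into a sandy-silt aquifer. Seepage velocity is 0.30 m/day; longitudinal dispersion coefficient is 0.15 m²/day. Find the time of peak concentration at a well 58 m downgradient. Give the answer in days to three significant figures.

For the 1D instantaneous-source solution, setting ∂C/∂t = 0 at fixed x gives v²t² + 2Dt − x² = 0, so t = (√(D² + v²x²) − D)/v².
√(D² + v²x²) = √(0.15² + 0.30² × 58²) = 17.40; v² = 0.09.
t = (17.40 − 0.15)/0.09 = 192 days (vs. the pure-advection estimate x/v = 193 d).

192 days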